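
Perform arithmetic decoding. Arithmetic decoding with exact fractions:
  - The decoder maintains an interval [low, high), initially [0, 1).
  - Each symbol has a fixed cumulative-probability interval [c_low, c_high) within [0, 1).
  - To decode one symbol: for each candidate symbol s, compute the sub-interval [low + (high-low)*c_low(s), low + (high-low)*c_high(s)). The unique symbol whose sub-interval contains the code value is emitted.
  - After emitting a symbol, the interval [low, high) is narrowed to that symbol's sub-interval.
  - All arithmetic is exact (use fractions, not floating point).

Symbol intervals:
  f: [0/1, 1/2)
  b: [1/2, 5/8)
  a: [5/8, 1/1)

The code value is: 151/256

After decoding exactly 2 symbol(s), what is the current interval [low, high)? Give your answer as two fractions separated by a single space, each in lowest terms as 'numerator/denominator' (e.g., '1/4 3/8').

Answer: 37/64 5/8

Derivation:
Step 1: interval [0/1, 1/1), width = 1/1 - 0/1 = 1/1
  'f': [0/1 + 1/1*0/1, 0/1 + 1/1*1/2) = [0/1, 1/2)
  'b': [0/1 + 1/1*1/2, 0/1 + 1/1*5/8) = [1/2, 5/8) <- contains code 151/256
  'a': [0/1 + 1/1*5/8, 0/1 + 1/1*1/1) = [5/8, 1/1)
  emit 'b', narrow to [1/2, 5/8)
Step 2: interval [1/2, 5/8), width = 5/8 - 1/2 = 1/8
  'f': [1/2 + 1/8*0/1, 1/2 + 1/8*1/2) = [1/2, 9/16)
  'b': [1/2 + 1/8*1/2, 1/2 + 1/8*5/8) = [9/16, 37/64)
  'a': [1/2 + 1/8*5/8, 1/2 + 1/8*1/1) = [37/64, 5/8) <- contains code 151/256
  emit 'a', narrow to [37/64, 5/8)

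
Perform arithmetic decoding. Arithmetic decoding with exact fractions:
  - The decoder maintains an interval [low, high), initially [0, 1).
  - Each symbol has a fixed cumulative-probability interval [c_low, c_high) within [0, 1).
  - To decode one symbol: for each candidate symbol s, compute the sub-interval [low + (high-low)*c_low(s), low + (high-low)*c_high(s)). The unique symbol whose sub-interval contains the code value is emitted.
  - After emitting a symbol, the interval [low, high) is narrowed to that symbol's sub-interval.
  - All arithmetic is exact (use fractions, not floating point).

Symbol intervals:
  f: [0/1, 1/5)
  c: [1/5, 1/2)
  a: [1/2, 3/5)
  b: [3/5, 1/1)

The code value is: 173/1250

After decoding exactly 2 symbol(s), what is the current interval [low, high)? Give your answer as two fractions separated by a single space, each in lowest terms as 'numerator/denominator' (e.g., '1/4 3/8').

Answer: 3/25 1/5

Derivation:
Step 1: interval [0/1, 1/1), width = 1/1 - 0/1 = 1/1
  'f': [0/1 + 1/1*0/1, 0/1 + 1/1*1/5) = [0/1, 1/5) <- contains code 173/1250
  'c': [0/1 + 1/1*1/5, 0/1 + 1/1*1/2) = [1/5, 1/2)
  'a': [0/1 + 1/1*1/2, 0/1 + 1/1*3/5) = [1/2, 3/5)
  'b': [0/1 + 1/1*3/5, 0/1 + 1/1*1/1) = [3/5, 1/1)
  emit 'f', narrow to [0/1, 1/5)
Step 2: interval [0/1, 1/5), width = 1/5 - 0/1 = 1/5
  'f': [0/1 + 1/5*0/1, 0/1 + 1/5*1/5) = [0/1, 1/25)
  'c': [0/1 + 1/5*1/5, 0/1 + 1/5*1/2) = [1/25, 1/10)
  'a': [0/1 + 1/5*1/2, 0/1 + 1/5*3/5) = [1/10, 3/25)
  'b': [0/1 + 1/5*3/5, 0/1 + 1/5*1/1) = [3/25, 1/5) <- contains code 173/1250
  emit 'b', narrow to [3/25, 1/5)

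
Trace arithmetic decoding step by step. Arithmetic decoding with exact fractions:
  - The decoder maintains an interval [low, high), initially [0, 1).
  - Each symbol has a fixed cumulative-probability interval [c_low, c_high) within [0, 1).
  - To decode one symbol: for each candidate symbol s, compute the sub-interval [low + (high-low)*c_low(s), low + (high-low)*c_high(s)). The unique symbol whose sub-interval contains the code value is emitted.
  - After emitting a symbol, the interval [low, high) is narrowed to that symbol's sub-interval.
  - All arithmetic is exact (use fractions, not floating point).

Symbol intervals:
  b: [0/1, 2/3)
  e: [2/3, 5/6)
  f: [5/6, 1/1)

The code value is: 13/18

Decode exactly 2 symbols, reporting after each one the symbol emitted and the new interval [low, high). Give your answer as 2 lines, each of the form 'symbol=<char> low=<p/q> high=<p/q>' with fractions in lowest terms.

Answer: symbol=e low=2/3 high=5/6
symbol=b low=2/3 high=7/9

Derivation:
Step 1: interval [0/1, 1/1), width = 1/1 - 0/1 = 1/1
  'b': [0/1 + 1/1*0/1, 0/1 + 1/1*2/3) = [0/1, 2/3)
  'e': [0/1 + 1/1*2/3, 0/1 + 1/1*5/6) = [2/3, 5/6) <- contains code 13/18
  'f': [0/1 + 1/1*5/6, 0/1 + 1/1*1/1) = [5/6, 1/1)
  emit 'e', narrow to [2/3, 5/6)
Step 2: interval [2/3, 5/6), width = 5/6 - 2/3 = 1/6
  'b': [2/3 + 1/6*0/1, 2/3 + 1/6*2/3) = [2/3, 7/9) <- contains code 13/18
  'e': [2/3 + 1/6*2/3, 2/3 + 1/6*5/6) = [7/9, 29/36)
  'f': [2/3 + 1/6*5/6, 2/3 + 1/6*1/1) = [29/36, 5/6)
  emit 'b', narrow to [2/3, 7/9)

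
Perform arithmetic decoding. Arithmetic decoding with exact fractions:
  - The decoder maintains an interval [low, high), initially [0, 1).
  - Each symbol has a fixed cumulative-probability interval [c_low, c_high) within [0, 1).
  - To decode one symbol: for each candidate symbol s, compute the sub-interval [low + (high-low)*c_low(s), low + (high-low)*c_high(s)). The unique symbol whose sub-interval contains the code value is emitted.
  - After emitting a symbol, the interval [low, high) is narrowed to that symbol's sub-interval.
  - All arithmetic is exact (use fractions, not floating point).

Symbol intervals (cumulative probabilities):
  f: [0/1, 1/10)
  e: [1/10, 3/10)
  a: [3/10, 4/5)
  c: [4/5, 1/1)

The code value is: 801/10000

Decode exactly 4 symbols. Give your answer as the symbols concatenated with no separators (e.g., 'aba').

Step 1: interval [0/1, 1/1), width = 1/1 - 0/1 = 1/1
  'f': [0/1 + 1/1*0/1, 0/1 + 1/1*1/10) = [0/1, 1/10) <- contains code 801/10000
  'e': [0/1 + 1/1*1/10, 0/1 + 1/1*3/10) = [1/10, 3/10)
  'a': [0/1 + 1/1*3/10, 0/1 + 1/1*4/5) = [3/10, 4/5)
  'c': [0/1 + 1/1*4/5, 0/1 + 1/1*1/1) = [4/5, 1/1)
  emit 'f', narrow to [0/1, 1/10)
Step 2: interval [0/1, 1/10), width = 1/10 - 0/1 = 1/10
  'f': [0/1 + 1/10*0/1, 0/1 + 1/10*1/10) = [0/1, 1/100)
  'e': [0/1 + 1/10*1/10, 0/1 + 1/10*3/10) = [1/100, 3/100)
  'a': [0/1 + 1/10*3/10, 0/1 + 1/10*4/5) = [3/100, 2/25)
  'c': [0/1 + 1/10*4/5, 0/1 + 1/10*1/1) = [2/25, 1/10) <- contains code 801/10000
  emit 'c', narrow to [2/25, 1/10)
Step 3: interval [2/25, 1/10), width = 1/10 - 2/25 = 1/50
  'f': [2/25 + 1/50*0/1, 2/25 + 1/50*1/10) = [2/25, 41/500) <- contains code 801/10000
  'e': [2/25 + 1/50*1/10, 2/25 + 1/50*3/10) = [41/500, 43/500)
  'a': [2/25 + 1/50*3/10, 2/25 + 1/50*4/5) = [43/500, 12/125)
  'c': [2/25 + 1/50*4/5, 2/25 + 1/50*1/1) = [12/125, 1/10)
  emit 'f', narrow to [2/25, 41/500)
Step 4: interval [2/25, 41/500), width = 41/500 - 2/25 = 1/500
  'f': [2/25 + 1/500*0/1, 2/25 + 1/500*1/10) = [2/25, 401/5000) <- contains code 801/10000
  'e': [2/25 + 1/500*1/10, 2/25 + 1/500*3/10) = [401/5000, 403/5000)
  'a': [2/25 + 1/500*3/10, 2/25 + 1/500*4/5) = [403/5000, 51/625)
  'c': [2/25 + 1/500*4/5, 2/25 + 1/500*1/1) = [51/625, 41/500)
  emit 'f', narrow to [2/25, 401/5000)

Answer: fcff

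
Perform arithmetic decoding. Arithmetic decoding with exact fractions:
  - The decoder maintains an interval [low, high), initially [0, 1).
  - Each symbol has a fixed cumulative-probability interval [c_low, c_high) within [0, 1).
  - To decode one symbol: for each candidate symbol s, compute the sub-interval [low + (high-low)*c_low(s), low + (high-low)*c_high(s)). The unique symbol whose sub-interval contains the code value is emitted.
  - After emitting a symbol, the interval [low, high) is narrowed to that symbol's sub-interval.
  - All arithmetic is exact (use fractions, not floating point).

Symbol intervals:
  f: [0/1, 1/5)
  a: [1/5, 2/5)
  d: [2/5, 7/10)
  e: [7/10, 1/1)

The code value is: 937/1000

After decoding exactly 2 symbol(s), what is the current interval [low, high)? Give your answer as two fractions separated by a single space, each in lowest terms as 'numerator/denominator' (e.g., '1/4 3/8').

Step 1: interval [0/1, 1/1), width = 1/1 - 0/1 = 1/1
  'f': [0/1 + 1/1*0/1, 0/1 + 1/1*1/5) = [0/1, 1/5)
  'a': [0/1 + 1/1*1/5, 0/1 + 1/1*2/5) = [1/5, 2/5)
  'd': [0/1 + 1/1*2/5, 0/1 + 1/1*7/10) = [2/5, 7/10)
  'e': [0/1 + 1/1*7/10, 0/1 + 1/1*1/1) = [7/10, 1/1) <- contains code 937/1000
  emit 'e', narrow to [7/10, 1/1)
Step 2: interval [7/10, 1/1), width = 1/1 - 7/10 = 3/10
  'f': [7/10 + 3/10*0/1, 7/10 + 3/10*1/5) = [7/10, 19/25)
  'a': [7/10 + 3/10*1/5, 7/10 + 3/10*2/5) = [19/25, 41/50)
  'd': [7/10 + 3/10*2/5, 7/10 + 3/10*7/10) = [41/50, 91/100)
  'e': [7/10 + 3/10*7/10, 7/10 + 3/10*1/1) = [91/100, 1/1) <- contains code 937/1000
  emit 'e', narrow to [91/100, 1/1)

Answer: 91/100 1/1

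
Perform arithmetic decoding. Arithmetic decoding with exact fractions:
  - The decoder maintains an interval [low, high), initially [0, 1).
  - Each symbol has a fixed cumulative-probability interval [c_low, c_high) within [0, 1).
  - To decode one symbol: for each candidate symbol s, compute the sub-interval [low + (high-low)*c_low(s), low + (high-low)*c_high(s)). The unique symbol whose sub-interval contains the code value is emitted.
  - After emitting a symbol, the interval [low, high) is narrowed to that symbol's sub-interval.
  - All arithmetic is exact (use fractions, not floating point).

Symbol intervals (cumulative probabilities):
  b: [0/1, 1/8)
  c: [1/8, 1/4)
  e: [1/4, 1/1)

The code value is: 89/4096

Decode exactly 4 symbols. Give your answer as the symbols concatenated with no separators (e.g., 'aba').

Answer: bcec

Derivation:
Step 1: interval [0/1, 1/1), width = 1/1 - 0/1 = 1/1
  'b': [0/1 + 1/1*0/1, 0/1 + 1/1*1/8) = [0/1, 1/8) <- contains code 89/4096
  'c': [0/1 + 1/1*1/8, 0/1 + 1/1*1/4) = [1/8, 1/4)
  'e': [0/1 + 1/1*1/4, 0/1 + 1/1*1/1) = [1/4, 1/1)
  emit 'b', narrow to [0/1, 1/8)
Step 2: interval [0/1, 1/8), width = 1/8 - 0/1 = 1/8
  'b': [0/1 + 1/8*0/1, 0/1 + 1/8*1/8) = [0/1, 1/64)
  'c': [0/1 + 1/8*1/8, 0/1 + 1/8*1/4) = [1/64, 1/32) <- contains code 89/4096
  'e': [0/1 + 1/8*1/4, 0/1 + 1/8*1/1) = [1/32, 1/8)
  emit 'c', narrow to [1/64, 1/32)
Step 3: interval [1/64, 1/32), width = 1/32 - 1/64 = 1/64
  'b': [1/64 + 1/64*0/1, 1/64 + 1/64*1/8) = [1/64, 9/512)
  'c': [1/64 + 1/64*1/8, 1/64 + 1/64*1/4) = [9/512, 5/256)
  'e': [1/64 + 1/64*1/4, 1/64 + 1/64*1/1) = [5/256, 1/32) <- contains code 89/4096
  emit 'e', narrow to [5/256, 1/32)
Step 4: interval [5/256, 1/32), width = 1/32 - 5/256 = 3/256
  'b': [5/256 + 3/256*0/1, 5/256 + 3/256*1/8) = [5/256, 43/2048)
  'c': [5/256 + 3/256*1/8, 5/256 + 3/256*1/4) = [43/2048, 23/1024) <- contains code 89/4096
  'e': [5/256 + 3/256*1/4, 5/256 + 3/256*1/1) = [23/1024, 1/32)
  emit 'c', narrow to [43/2048, 23/1024)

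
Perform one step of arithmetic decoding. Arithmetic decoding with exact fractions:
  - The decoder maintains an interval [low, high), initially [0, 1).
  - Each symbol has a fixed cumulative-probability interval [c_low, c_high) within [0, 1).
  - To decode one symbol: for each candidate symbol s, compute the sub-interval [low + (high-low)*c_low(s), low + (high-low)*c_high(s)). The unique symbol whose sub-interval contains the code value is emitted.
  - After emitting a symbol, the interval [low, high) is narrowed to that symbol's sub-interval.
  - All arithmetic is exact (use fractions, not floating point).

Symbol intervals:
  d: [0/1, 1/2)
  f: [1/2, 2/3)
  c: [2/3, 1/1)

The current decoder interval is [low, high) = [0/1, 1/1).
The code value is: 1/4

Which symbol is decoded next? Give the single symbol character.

Interval width = high − low = 1/1 − 0/1 = 1/1
Scaled code = (code − low) / width = (1/4 − 0/1) / 1/1 = 1/4
  d: [0/1, 1/2) ← scaled code falls here ✓
  f: [1/2, 2/3) 
  c: [2/3, 1/1) 

Answer: d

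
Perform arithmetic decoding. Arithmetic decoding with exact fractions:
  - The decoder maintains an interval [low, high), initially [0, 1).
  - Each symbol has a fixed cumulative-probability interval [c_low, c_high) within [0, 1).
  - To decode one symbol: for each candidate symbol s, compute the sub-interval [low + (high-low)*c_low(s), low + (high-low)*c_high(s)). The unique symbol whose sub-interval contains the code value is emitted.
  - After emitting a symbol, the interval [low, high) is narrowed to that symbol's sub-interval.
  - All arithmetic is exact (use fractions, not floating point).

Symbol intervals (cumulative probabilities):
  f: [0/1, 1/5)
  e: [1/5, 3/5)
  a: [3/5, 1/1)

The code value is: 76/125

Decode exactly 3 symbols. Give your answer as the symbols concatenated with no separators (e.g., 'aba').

Answer: aff

Derivation:
Step 1: interval [0/1, 1/1), width = 1/1 - 0/1 = 1/1
  'f': [0/1 + 1/1*0/1, 0/1 + 1/1*1/5) = [0/1, 1/5)
  'e': [0/1 + 1/1*1/5, 0/1 + 1/1*3/5) = [1/5, 3/5)
  'a': [0/1 + 1/1*3/5, 0/1 + 1/1*1/1) = [3/5, 1/1) <- contains code 76/125
  emit 'a', narrow to [3/5, 1/1)
Step 2: interval [3/5, 1/1), width = 1/1 - 3/5 = 2/5
  'f': [3/5 + 2/5*0/1, 3/5 + 2/5*1/5) = [3/5, 17/25) <- contains code 76/125
  'e': [3/5 + 2/5*1/5, 3/5 + 2/5*3/5) = [17/25, 21/25)
  'a': [3/5 + 2/5*3/5, 3/5 + 2/5*1/1) = [21/25, 1/1)
  emit 'f', narrow to [3/5, 17/25)
Step 3: interval [3/5, 17/25), width = 17/25 - 3/5 = 2/25
  'f': [3/5 + 2/25*0/1, 3/5 + 2/25*1/5) = [3/5, 77/125) <- contains code 76/125
  'e': [3/5 + 2/25*1/5, 3/5 + 2/25*3/5) = [77/125, 81/125)
  'a': [3/5 + 2/25*3/5, 3/5 + 2/25*1/1) = [81/125, 17/25)
  emit 'f', narrow to [3/5, 77/125)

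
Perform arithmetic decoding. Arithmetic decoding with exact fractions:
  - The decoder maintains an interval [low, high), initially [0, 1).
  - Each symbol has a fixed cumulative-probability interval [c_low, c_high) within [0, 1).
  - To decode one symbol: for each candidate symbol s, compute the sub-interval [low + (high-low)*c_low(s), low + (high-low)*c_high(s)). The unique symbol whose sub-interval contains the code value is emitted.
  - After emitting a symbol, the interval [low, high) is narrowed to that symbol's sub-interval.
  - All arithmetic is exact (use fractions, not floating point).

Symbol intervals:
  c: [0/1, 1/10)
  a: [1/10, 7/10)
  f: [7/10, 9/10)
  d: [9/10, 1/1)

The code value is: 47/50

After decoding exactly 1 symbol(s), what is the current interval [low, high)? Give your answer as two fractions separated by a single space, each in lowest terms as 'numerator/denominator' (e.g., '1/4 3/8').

Answer: 9/10 1/1

Derivation:
Step 1: interval [0/1, 1/1), width = 1/1 - 0/1 = 1/1
  'c': [0/1 + 1/1*0/1, 0/1 + 1/1*1/10) = [0/1, 1/10)
  'a': [0/1 + 1/1*1/10, 0/1 + 1/1*7/10) = [1/10, 7/10)
  'f': [0/1 + 1/1*7/10, 0/1 + 1/1*9/10) = [7/10, 9/10)
  'd': [0/1 + 1/1*9/10, 0/1 + 1/1*1/1) = [9/10, 1/1) <- contains code 47/50
  emit 'd', narrow to [9/10, 1/1)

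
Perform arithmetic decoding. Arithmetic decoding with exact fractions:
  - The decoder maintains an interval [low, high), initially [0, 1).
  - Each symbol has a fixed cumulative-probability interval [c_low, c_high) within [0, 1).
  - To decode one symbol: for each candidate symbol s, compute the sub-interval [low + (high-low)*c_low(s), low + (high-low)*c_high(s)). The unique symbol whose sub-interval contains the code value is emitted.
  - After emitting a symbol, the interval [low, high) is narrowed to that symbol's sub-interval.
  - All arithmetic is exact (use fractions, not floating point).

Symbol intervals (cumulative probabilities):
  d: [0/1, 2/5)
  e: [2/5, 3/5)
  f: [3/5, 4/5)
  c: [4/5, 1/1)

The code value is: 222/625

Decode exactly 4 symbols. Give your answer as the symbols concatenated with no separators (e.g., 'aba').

Step 1: interval [0/1, 1/1), width = 1/1 - 0/1 = 1/1
  'd': [0/1 + 1/1*0/1, 0/1 + 1/1*2/5) = [0/1, 2/5) <- contains code 222/625
  'e': [0/1 + 1/1*2/5, 0/1 + 1/1*3/5) = [2/5, 3/5)
  'f': [0/1 + 1/1*3/5, 0/1 + 1/1*4/5) = [3/5, 4/5)
  'c': [0/1 + 1/1*4/5, 0/1 + 1/1*1/1) = [4/5, 1/1)
  emit 'd', narrow to [0/1, 2/5)
Step 2: interval [0/1, 2/5), width = 2/5 - 0/1 = 2/5
  'd': [0/1 + 2/5*0/1, 0/1 + 2/5*2/5) = [0/1, 4/25)
  'e': [0/1 + 2/5*2/5, 0/1 + 2/5*3/5) = [4/25, 6/25)
  'f': [0/1 + 2/5*3/5, 0/1 + 2/5*4/5) = [6/25, 8/25)
  'c': [0/1 + 2/5*4/5, 0/1 + 2/5*1/1) = [8/25, 2/5) <- contains code 222/625
  emit 'c', narrow to [8/25, 2/5)
Step 3: interval [8/25, 2/5), width = 2/5 - 8/25 = 2/25
  'd': [8/25 + 2/25*0/1, 8/25 + 2/25*2/5) = [8/25, 44/125)
  'e': [8/25 + 2/25*2/5, 8/25 + 2/25*3/5) = [44/125, 46/125) <- contains code 222/625
  'f': [8/25 + 2/25*3/5, 8/25 + 2/25*4/5) = [46/125, 48/125)
  'c': [8/25 + 2/25*4/5, 8/25 + 2/25*1/1) = [48/125, 2/5)
  emit 'e', narrow to [44/125, 46/125)
Step 4: interval [44/125, 46/125), width = 46/125 - 44/125 = 2/125
  'd': [44/125 + 2/125*0/1, 44/125 + 2/125*2/5) = [44/125, 224/625) <- contains code 222/625
  'e': [44/125 + 2/125*2/5, 44/125 + 2/125*3/5) = [224/625, 226/625)
  'f': [44/125 + 2/125*3/5, 44/125 + 2/125*4/5) = [226/625, 228/625)
  'c': [44/125 + 2/125*4/5, 44/125 + 2/125*1/1) = [228/625, 46/125)
  emit 'd', narrow to [44/125, 224/625)

Answer: dced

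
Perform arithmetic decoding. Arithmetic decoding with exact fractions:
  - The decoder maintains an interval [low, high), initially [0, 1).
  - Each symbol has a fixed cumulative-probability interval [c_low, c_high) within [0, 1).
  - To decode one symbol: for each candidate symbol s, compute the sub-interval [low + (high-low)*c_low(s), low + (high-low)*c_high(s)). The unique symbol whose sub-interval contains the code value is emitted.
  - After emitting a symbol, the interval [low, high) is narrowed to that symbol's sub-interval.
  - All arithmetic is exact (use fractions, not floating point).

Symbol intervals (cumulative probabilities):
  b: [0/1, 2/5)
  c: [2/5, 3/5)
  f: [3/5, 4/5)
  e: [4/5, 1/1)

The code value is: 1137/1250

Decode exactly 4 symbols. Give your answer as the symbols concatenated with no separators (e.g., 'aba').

Answer: ecff

Derivation:
Step 1: interval [0/1, 1/1), width = 1/1 - 0/1 = 1/1
  'b': [0/1 + 1/1*0/1, 0/1 + 1/1*2/5) = [0/1, 2/5)
  'c': [0/1 + 1/1*2/5, 0/1 + 1/1*3/5) = [2/5, 3/5)
  'f': [0/1 + 1/1*3/5, 0/1 + 1/1*4/5) = [3/5, 4/5)
  'e': [0/1 + 1/1*4/5, 0/1 + 1/1*1/1) = [4/5, 1/1) <- contains code 1137/1250
  emit 'e', narrow to [4/5, 1/1)
Step 2: interval [4/5, 1/1), width = 1/1 - 4/5 = 1/5
  'b': [4/5 + 1/5*0/1, 4/5 + 1/5*2/5) = [4/5, 22/25)
  'c': [4/5 + 1/5*2/5, 4/5 + 1/5*3/5) = [22/25, 23/25) <- contains code 1137/1250
  'f': [4/5 + 1/5*3/5, 4/5 + 1/5*4/5) = [23/25, 24/25)
  'e': [4/5 + 1/5*4/5, 4/5 + 1/5*1/1) = [24/25, 1/1)
  emit 'c', narrow to [22/25, 23/25)
Step 3: interval [22/25, 23/25), width = 23/25 - 22/25 = 1/25
  'b': [22/25 + 1/25*0/1, 22/25 + 1/25*2/5) = [22/25, 112/125)
  'c': [22/25 + 1/25*2/5, 22/25 + 1/25*3/5) = [112/125, 113/125)
  'f': [22/25 + 1/25*3/5, 22/25 + 1/25*4/5) = [113/125, 114/125) <- contains code 1137/1250
  'e': [22/25 + 1/25*4/5, 22/25 + 1/25*1/1) = [114/125, 23/25)
  emit 'f', narrow to [113/125, 114/125)
Step 4: interval [113/125, 114/125), width = 114/125 - 113/125 = 1/125
  'b': [113/125 + 1/125*0/1, 113/125 + 1/125*2/5) = [113/125, 567/625)
  'c': [113/125 + 1/125*2/5, 113/125 + 1/125*3/5) = [567/625, 568/625)
  'f': [113/125 + 1/125*3/5, 113/125 + 1/125*4/5) = [568/625, 569/625) <- contains code 1137/1250
  'e': [113/125 + 1/125*4/5, 113/125 + 1/125*1/1) = [569/625, 114/125)
  emit 'f', narrow to [568/625, 569/625)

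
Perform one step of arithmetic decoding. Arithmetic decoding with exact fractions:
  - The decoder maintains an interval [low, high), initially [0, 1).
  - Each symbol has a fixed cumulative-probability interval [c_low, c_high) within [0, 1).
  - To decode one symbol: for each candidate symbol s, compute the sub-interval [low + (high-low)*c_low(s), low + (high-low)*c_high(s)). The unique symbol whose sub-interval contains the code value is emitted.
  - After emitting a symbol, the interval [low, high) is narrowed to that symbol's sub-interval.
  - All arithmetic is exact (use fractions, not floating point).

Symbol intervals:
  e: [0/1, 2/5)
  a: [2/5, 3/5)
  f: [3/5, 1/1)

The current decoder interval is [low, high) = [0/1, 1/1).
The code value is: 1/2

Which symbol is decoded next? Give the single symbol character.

Answer: a

Derivation:
Interval width = high − low = 1/1 − 0/1 = 1/1
Scaled code = (code − low) / width = (1/2 − 0/1) / 1/1 = 1/2
  e: [0/1, 2/5) 
  a: [2/5, 3/5) ← scaled code falls here ✓
  f: [3/5, 1/1) 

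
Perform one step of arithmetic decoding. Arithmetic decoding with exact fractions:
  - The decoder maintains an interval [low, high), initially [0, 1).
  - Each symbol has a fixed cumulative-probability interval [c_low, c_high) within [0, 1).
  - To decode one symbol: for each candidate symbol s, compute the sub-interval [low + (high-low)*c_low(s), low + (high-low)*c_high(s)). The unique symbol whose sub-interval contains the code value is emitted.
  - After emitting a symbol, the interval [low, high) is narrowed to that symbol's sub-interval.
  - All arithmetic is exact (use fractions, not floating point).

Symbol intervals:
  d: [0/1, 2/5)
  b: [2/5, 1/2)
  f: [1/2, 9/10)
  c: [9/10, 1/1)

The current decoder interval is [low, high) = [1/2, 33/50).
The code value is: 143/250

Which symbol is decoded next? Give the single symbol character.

Interval width = high − low = 33/50 − 1/2 = 4/25
Scaled code = (code − low) / width = (143/250 − 1/2) / 4/25 = 9/20
  d: [0/1, 2/5) 
  b: [2/5, 1/2) ← scaled code falls here ✓
  f: [1/2, 9/10) 
  c: [9/10, 1/1) 

Answer: b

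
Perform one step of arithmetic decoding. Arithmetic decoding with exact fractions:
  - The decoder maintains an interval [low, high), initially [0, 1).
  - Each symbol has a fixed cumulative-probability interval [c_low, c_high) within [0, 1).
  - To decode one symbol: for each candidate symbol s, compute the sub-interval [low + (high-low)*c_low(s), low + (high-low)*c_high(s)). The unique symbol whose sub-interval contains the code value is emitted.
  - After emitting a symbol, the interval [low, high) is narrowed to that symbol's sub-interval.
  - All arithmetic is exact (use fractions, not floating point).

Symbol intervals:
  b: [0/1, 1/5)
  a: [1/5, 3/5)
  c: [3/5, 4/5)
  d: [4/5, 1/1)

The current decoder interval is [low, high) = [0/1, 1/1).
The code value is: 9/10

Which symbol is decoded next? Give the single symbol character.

Answer: d

Derivation:
Interval width = high − low = 1/1 − 0/1 = 1/1
Scaled code = (code − low) / width = (9/10 − 0/1) / 1/1 = 9/10
  b: [0/1, 1/5) 
  a: [1/5, 3/5) 
  c: [3/5, 4/5) 
  d: [4/5, 1/1) ← scaled code falls here ✓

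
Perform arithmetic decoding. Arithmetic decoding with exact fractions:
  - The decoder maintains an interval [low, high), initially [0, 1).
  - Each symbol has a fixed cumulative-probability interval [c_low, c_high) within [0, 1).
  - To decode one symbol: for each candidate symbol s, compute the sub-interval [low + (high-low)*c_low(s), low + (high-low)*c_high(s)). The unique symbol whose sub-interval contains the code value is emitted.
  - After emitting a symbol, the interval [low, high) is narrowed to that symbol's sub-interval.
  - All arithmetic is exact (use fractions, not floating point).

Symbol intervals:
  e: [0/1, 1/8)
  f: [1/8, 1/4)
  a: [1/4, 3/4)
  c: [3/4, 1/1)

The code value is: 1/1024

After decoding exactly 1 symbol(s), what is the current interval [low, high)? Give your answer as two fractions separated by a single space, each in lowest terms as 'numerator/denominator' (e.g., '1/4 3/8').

Step 1: interval [0/1, 1/1), width = 1/1 - 0/1 = 1/1
  'e': [0/1 + 1/1*0/1, 0/1 + 1/1*1/8) = [0/1, 1/8) <- contains code 1/1024
  'f': [0/1 + 1/1*1/8, 0/1 + 1/1*1/4) = [1/8, 1/4)
  'a': [0/1 + 1/1*1/4, 0/1 + 1/1*3/4) = [1/4, 3/4)
  'c': [0/1 + 1/1*3/4, 0/1 + 1/1*1/1) = [3/4, 1/1)
  emit 'e', narrow to [0/1, 1/8)

Answer: 0/1 1/8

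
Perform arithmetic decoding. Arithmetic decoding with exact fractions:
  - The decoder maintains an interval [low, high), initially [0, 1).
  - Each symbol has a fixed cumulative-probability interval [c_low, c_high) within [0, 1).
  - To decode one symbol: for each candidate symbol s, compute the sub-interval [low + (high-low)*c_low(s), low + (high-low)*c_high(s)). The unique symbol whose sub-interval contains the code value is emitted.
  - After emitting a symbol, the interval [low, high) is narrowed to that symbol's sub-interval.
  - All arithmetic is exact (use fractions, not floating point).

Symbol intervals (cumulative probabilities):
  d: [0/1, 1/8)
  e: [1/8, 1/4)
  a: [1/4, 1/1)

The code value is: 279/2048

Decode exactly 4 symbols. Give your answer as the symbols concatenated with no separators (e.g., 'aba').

Answer: edaa

Derivation:
Step 1: interval [0/1, 1/1), width = 1/1 - 0/1 = 1/1
  'd': [0/1 + 1/1*0/1, 0/1 + 1/1*1/8) = [0/1, 1/8)
  'e': [0/1 + 1/1*1/8, 0/1 + 1/1*1/4) = [1/8, 1/4) <- contains code 279/2048
  'a': [0/1 + 1/1*1/4, 0/1 + 1/1*1/1) = [1/4, 1/1)
  emit 'e', narrow to [1/8, 1/4)
Step 2: interval [1/8, 1/4), width = 1/4 - 1/8 = 1/8
  'd': [1/8 + 1/8*0/1, 1/8 + 1/8*1/8) = [1/8, 9/64) <- contains code 279/2048
  'e': [1/8 + 1/8*1/8, 1/8 + 1/8*1/4) = [9/64, 5/32)
  'a': [1/8 + 1/8*1/4, 1/8 + 1/8*1/1) = [5/32, 1/4)
  emit 'd', narrow to [1/8, 9/64)
Step 3: interval [1/8, 9/64), width = 9/64 - 1/8 = 1/64
  'd': [1/8 + 1/64*0/1, 1/8 + 1/64*1/8) = [1/8, 65/512)
  'e': [1/8 + 1/64*1/8, 1/8 + 1/64*1/4) = [65/512, 33/256)
  'a': [1/8 + 1/64*1/4, 1/8 + 1/64*1/1) = [33/256, 9/64) <- contains code 279/2048
  emit 'a', narrow to [33/256, 9/64)
Step 4: interval [33/256, 9/64), width = 9/64 - 33/256 = 3/256
  'd': [33/256 + 3/256*0/1, 33/256 + 3/256*1/8) = [33/256, 267/2048)
  'e': [33/256 + 3/256*1/8, 33/256 + 3/256*1/4) = [267/2048, 135/1024)
  'a': [33/256 + 3/256*1/4, 33/256 + 3/256*1/1) = [135/1024, 9/64) <- contains code 279/2048
  emit 'a', narrow to [135/1024, 9/64)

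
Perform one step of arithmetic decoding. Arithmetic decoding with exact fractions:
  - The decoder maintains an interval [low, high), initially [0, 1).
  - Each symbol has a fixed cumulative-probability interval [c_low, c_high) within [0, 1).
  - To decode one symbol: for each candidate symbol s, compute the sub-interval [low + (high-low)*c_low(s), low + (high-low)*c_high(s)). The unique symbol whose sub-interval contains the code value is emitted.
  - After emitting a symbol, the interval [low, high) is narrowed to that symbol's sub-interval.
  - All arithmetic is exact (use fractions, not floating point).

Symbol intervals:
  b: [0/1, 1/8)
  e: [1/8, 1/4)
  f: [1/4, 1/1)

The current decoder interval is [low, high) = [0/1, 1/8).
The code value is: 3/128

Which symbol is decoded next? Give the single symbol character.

Answer: e

Derivation:
Interval width = high − low = 1/8 − 0/1 = 1/8
Scaled code = (code − low) / width = (3/128 − 0/1) / 1/8 = 3/16
  b: [0/1, 1/8) 
  e: [1/8, 1/4) ← scaled code falls here ✓
  f: [1/4, 1/1) 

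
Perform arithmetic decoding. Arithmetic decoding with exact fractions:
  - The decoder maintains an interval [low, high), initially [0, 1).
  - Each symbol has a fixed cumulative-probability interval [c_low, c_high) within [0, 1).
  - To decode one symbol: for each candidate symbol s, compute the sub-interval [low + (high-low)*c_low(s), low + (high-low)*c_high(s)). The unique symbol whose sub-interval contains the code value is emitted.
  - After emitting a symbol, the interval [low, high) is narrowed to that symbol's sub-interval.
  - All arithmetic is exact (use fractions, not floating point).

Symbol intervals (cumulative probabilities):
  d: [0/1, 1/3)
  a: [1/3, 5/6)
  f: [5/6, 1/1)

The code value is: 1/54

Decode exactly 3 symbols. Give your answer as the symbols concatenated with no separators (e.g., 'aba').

Step 1: interval [0/1, 1/1), width = 1/1 - 0/1 = 1/1
  'd': [0/1 + 1/1*0/1, 0/1 + 1/1*1/3) = [0/1, 1/3) <- contains code 1/54
  'a': [0/1 + 1/1*1/3, 0/1 + 1/1*5/6) = [1/3, 5/6)
  'f': [0/1 + 1/1*5/6, 0/1 + 1/1*1/1) = [5/6, 1/1)
  emit 'd', narrow to [0/1, 1/3)
Step 2: interval [0/1, 1/3), width = 1/3 - 0/1 = 1/3
  'd': [0/1 + 1/3*0/1, 0/1 + 1/3*1/3) = [0/1, 1/9) <- contains code 1/54
  'a': [0/1 + 1/3*1/3, 0/1 + 1/3*5/6) = [1/9, 5/18)
  'f': [0/1 + 1/3*5/6, 0/1 + 1/3*1/1) = [5/18, 1/3)
  emit 'd', narrow to [0/1, 1/9)
Step 3: interval [0/1, 1/9), width = 1/9 - 0/1 = 1/9
  'd': [0/1 + 1/9*0/1, 0/1 + 1/9*1/3) = [0/1, 1/27) <- contains code 1/54
  'a': [0/1 + 1/9*1/3, 0/1 + 1/9*5/6) = [1/27, 5/54)
  'f': [0/1 + 1/9*5/6, 0/1 + 1/9*1/1) = [5/54, 1/9)
  emit 'd', narrow to [0/1, 1/27)

Answer: ddd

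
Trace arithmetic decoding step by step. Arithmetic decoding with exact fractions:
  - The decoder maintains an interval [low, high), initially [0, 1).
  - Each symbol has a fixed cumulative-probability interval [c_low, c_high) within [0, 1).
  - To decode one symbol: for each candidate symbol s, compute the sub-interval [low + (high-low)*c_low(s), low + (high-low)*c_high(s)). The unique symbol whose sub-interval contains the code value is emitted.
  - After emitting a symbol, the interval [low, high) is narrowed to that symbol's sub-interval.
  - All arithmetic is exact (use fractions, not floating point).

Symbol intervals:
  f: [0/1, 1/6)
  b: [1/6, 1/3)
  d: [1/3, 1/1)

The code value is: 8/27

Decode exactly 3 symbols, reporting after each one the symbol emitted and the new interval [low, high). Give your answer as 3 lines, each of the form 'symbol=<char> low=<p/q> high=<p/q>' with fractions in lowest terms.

Step 1: interval [0/1, 1/1), width = 1/1 - 0/1 = 1/1
  'f': [0/1 + 1/1*0/1, 0/1 + 1/1*1/6) = [0/1, 1/6)
  'b': [0/1 + 1/1*1/6, 0/1 + 1/1*1/3) = [1/6, 1/3) <- contains code 8/27
  'd': [0/1 + 1/1*1/3, 0/1 + 1/1*1/1) = [1/3, 1/1)
  emit 'b', narrow to [1/6, 1/3)
Step 2: interval [1/6, 1/3), width = 1/3 - 1/6 = 1/6
  'f': [1/6 + 1/6*0/1, 1/6 + 1/6*1/6) = [1/6, 7/36)
  'b': [1/6 + 1/6*1/6, 1/6 + 1/6*1/3) = [7/36, 2/9)
  'd': [1/6 + 1/6*1/3, 1/6 + 1/6*1/1) = [2/9, 1/3) <- contains code 8/27
  emit 'd', narrow to [2/9, 1/3)
Step 3: interval [2/9, 1/3), width = 1/3 - 2/9 = 1/9
  'f': [2/9 + 1/9*0/1, 2/9 + 1/9*1/6) = [2/9, 13/54)
  'b': [2/9 + 1/9*1/6, 2/9 + 1/9*1/3) = [13/54, 7/27)
  'd': [2/9 + 1/9*1/3, 2/9 + 1/9*1/1) = [7/27, 1/3) <- contains code 8/27
  emit 'd', narrow to [7/27, 1/3)

Answer: symbol=b low=1/6 high=1/3
symbol=d low=2/9 high=1/3
symbol=d low=7/27 high=1/3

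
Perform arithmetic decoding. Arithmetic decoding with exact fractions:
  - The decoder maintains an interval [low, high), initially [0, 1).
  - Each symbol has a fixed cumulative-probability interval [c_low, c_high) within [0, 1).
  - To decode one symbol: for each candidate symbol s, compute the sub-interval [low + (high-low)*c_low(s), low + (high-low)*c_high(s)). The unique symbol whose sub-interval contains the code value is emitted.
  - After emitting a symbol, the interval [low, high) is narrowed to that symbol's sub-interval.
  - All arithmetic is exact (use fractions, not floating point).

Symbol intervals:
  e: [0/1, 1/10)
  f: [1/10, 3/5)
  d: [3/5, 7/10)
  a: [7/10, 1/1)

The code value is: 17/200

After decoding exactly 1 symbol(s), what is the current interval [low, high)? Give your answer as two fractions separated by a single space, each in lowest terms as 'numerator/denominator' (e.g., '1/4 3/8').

Step 1: interval [0/1, 1/1), width = 1/1 - 0/1 = 1/1
  'e': [0/1 + 1/1*0/1, 0/1 + 1/1*1/10) = [0/1, 1/10) <- contains code 17/200
  'f': [0/1 + 1/1*1/10, 0/1 + 1/1*3/5) = [1/10, 3/5)
  'd': [0/1 + 1/1*3/5, 0/1 + 1/1*7/10) = [3/5, 7/10)
  'a': [0/1 + 1/1*7/10, 0/1 + 1/1*1/1) = [7/10, 1/1)
  emit 'e', narrow to [0/1, 1/10)

Answer: 0/1 1/10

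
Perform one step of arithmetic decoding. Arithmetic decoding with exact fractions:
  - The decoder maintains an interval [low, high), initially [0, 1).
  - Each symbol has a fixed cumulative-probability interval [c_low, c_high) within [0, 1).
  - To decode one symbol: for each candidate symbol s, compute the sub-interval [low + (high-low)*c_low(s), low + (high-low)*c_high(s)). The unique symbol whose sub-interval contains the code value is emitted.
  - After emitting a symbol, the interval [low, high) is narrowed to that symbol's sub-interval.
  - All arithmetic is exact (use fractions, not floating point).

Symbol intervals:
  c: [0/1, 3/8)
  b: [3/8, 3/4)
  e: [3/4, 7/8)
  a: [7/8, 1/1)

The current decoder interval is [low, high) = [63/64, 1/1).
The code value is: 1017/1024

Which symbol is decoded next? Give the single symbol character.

Interval width = high − low = 1/1 − 63/64 = 1/64
Scaled code = (code − low) / width = (1017/1024 − 63/64) / 1/64 = 9/16
  c: [0/1, 3/8) 
  b: [3/8, 3/4) ← scaled code falls here ✓
  e: [3/4, 7/8) 
  a: [7/8, 1/1) 

Answer: b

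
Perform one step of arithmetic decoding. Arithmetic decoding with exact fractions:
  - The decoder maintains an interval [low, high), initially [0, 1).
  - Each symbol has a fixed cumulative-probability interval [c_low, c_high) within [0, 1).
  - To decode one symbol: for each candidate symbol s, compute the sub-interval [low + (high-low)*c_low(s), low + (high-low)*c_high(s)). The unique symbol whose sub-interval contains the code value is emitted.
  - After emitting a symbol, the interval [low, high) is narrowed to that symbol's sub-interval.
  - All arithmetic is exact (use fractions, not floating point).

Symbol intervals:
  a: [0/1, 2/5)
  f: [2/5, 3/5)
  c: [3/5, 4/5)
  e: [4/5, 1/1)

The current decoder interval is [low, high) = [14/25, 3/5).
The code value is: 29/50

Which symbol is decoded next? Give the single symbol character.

Answer: f

Derivation:
Interval width = high − low = 3/5 − 14/25 = 1/25
Scaled code = (code − low) / width = (29/50 − 14/25) / 1/25 = 1/2
  a: [0/1, 2/5) 
  f: [2/5, 3/5) ← scaled code falls here ✓
  c: [3/5, 4/5) 
  e: [4/5, 1/1) 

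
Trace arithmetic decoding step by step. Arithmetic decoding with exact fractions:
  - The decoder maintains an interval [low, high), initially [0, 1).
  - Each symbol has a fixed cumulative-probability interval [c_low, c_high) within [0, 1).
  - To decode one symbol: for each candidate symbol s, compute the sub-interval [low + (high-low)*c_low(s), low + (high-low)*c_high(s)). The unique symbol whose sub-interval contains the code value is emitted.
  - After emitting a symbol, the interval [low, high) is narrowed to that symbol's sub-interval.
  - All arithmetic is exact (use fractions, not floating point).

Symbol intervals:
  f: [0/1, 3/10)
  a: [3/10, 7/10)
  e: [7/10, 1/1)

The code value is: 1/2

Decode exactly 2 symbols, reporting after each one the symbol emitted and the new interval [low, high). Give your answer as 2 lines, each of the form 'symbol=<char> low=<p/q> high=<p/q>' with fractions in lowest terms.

Answer: symbol=a low=3/10 high=7/10
symbol=a low=21/50 high=29/50

Derivation:
Step 1: interval [0/1, 1/1), width = 1/1 - 0/1 = 1/1
  'f': [0/1 + 1/1*0/1, 0/1 + 1/1*3/10) = [0/1, 3/10)
  'a': [0/1 + 1/1*3/10, 0/1 + 1/1*7/10) = [3/10, 7/10) <- contains code 1/2
  'e': [0/1 + 1/1*7/10, 0/1 + 1/1*1/1) = [7/10, 1/1)
  emit 'a', narrow to [3/10, 7/10)
Step 2: interval [3/10, 7/10), width = 7/10 - 3/10 = 2/5
  'f': [3/10 + 2/5*0/1, 3/10 + 2/5*3/10) = [3/10, 21/50)
  'a': [3/10 + 2/5*3/10, 3/10 + 2/5*7/10) = [21/50, 29/50) <- contains code 1/2
  'e': [3/10 + 2/5*7/10, 3/10 + 2/5*1/1) = [29/50, 7/10)
  emit 'a', narrow to [21/50, 29/50)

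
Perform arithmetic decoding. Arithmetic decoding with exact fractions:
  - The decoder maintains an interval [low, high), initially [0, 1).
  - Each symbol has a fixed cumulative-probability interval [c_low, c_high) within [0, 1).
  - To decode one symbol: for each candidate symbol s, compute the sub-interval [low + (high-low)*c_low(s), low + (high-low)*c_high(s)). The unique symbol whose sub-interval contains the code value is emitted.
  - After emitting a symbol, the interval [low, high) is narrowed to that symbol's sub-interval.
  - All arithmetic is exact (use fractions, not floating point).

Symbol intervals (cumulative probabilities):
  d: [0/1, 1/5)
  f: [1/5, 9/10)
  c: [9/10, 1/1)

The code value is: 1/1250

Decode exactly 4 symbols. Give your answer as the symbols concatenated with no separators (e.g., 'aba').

Answer: dddd

Derivation:
Step 1: interval [0/1, 1/1), width = 1/1 - 0/1 = 1/1
  'd': [0/1 + 1/1*0/1, 0/1 + 1/1*1/5) = [0/1, 1/5) <- contains code 1/1250
  'f': [0/1 + 1/1*1/5, 0/1 + 1/1*9/10) = [1/5, 9/10)
  'c': [0/1 + 1/1*9/10, 0/1 + 1/1*1/1) = [9/10, 1/1)
  emit 'd', narrow to [0/1, 1/5)
Step 2: interval [0/1, 1/5), width = 1/5 - 0/1 = 1/5
  'd': [0/1 + 1/5*0/1, 0/1 + 1/5*1/5) = [0/1, 1/25) <- contains code 1/1250
  'f': [0/1 + 1/5*1/5, 0/1 + 1/5*9/10) = [1/25, 9/50)
  'c': [0/1 + 1/5*9/10, 0/1 + 1/5*1/1) = [9/50, 1/5)
  emit 'd', narrow to [0/1, 1/25)
Step 3: interval [0/1, 1/25), width = 1/25 - 0/1 = 1/25
  'd': [0/1 + 1/25*0/1, 0/1 + 1/25*1/5) = [0/1, 1/125) <- contains code 1/1250
  'f': [0/1 + 1/25*1/5, 0/1 + 1/25*9/10) = [1/125, 9/250)
  'c': [0/1 + 1/25*9/10, 0/1 + 1/25*1/1) = [9/250, 1/25)
  emit 'd', narrow to [0/1, 1/125)
Step 4: interval [0/1, 1/125), width = 1/125 - 0/1 = 1/125
  'd': [0/1 + 1/125*0/1, 0/1 + 1/125*1/5) = [0/1, 1/625) <- contains code 1/1250
  'f': [0/1 + 1/125*1/5, 0/1 + 1/125*9/10) = [1/625, 9/1250)
  'c': [0/1 + 1/125*9/10, 0/1 + 1/125*1/1) = [9/1250, 1/125)
  emit 'd', narrow to [0/1, 1/625)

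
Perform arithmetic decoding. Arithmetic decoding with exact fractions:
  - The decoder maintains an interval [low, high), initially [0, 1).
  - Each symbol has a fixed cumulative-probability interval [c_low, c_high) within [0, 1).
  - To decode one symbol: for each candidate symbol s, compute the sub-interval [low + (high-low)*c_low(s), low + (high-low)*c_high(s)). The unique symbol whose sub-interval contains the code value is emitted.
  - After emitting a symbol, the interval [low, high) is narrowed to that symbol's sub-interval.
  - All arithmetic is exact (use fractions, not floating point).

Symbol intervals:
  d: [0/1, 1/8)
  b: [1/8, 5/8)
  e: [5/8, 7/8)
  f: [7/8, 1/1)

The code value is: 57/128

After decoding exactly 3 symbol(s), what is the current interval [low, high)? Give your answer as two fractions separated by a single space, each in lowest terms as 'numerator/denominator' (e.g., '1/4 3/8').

Answer: 7/16 29/64

Derivation:
Step 1: interval [0/1, 1/1), width = 1/1 - 0/1 = 1/1
  'd': [0/1 + 1/1*0/1, 0/1 + 1/1*1/8) = [0/1, 1/8)
  'b': [0/1 + 1/1*1/8, 0/1 + 1/1*5/8) = [1/8, 5/8) <- contains code 57/128
  'e': [0/1 + 1/1*5/8, 0/1 + 1/1*7/8) = [5/8, 7/8)
  'f': [0/1 + 1/1*7/8, 0/1 + 1/1*1/1) = [7/8, 1/1)
  emit 'b', narrow to [1/8, 5/8)
Step 2: interval [1/8, 5/8), width = 5/8 - 1/8 = 1/2
  'd': [1/8 + 1/2*0/1, 1/8 + 1/2*1/8) = [1/8, 3/16)
  'b': [1/8 + 1/2*1/8, 1/8 + 1/2*5/8) = [3/16, 7/16)
  'e': [1/8 + 1/2*5/8, 1/8 + 1/2*7/8) = [7/16, 9/16) <- contains code 57/128
  'f': [1/8 + 1/2*7/8, 1/8 + 1/2*1/1) = [9/16, 5/8)
  emit 'e', narrow to [7/16, 9/16)
Step 3: interval [7/16, 9/16), width = 9/16 - 7/16 = 1/8
  'd': [7/16 + 1/8*0/1, 7/16 + 1/8*1/8) = [7/16, 29/64) <- contains code 57/128
  'b': [7/16 + 1/8*1/8, 7/16 + 1/8*5/8) = [29/64, 33/64)
  'e': [7/16 + 1/8*5/8, 7/16 + 1/8*7/8) = [33/64, 35/64)
  'f': [7/16 + 1/8*7/8, 7/16 + 1/8*1/1) = [35/64, 9/16)
  emit 'd', narrow to [7/16, 29/64)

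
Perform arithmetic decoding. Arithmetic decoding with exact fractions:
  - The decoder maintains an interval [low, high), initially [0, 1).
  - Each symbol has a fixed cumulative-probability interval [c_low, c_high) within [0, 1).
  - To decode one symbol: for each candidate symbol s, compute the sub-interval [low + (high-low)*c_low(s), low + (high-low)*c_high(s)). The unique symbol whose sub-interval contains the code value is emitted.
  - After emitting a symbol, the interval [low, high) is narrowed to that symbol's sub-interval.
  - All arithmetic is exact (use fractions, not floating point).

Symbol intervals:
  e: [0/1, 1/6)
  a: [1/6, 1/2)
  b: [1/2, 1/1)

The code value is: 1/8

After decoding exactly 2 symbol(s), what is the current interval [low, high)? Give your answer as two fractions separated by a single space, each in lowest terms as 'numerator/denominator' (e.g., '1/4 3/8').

Step 1: interval [0/1, 1/1), width = 1/1 - 0/1 = 1/1
  'e': [0/1 + 1/1*0/1, 0/1 + 1/1*1/6) = [0/1, 1/6) <- contains code 1/8
  'a': [0/1 + 1/1*1/6, 0/1 + 1/1*1/2) = [1/6, 1/2)
  'b': [0/1 + 1/1*1/2, 0/1 + 1/1*1/1) = [1/2, 1/1)
  emit 'e', narrow to [0/1, 1/6)
Step 2: interval [0/1, 1/6), width = 1/6 - 0/1 = 1/6
  'e': [0/1 + 1/6*0/1, 0/1 + 1/6*1/6) = [0/1, 1/36)
  'a': [0/1 + 1/6*1/6, 0/1 + 1/6*1/2) = [1/36, 1/12)
  'b': [0/1 + 1/6*1/2, 0/1 + 1/6*1/1) = [1/12, 1/6) <- contains code 1/8
  emit 'b', narrow to [1/12, 1/6)

Answer: 1/12 1/6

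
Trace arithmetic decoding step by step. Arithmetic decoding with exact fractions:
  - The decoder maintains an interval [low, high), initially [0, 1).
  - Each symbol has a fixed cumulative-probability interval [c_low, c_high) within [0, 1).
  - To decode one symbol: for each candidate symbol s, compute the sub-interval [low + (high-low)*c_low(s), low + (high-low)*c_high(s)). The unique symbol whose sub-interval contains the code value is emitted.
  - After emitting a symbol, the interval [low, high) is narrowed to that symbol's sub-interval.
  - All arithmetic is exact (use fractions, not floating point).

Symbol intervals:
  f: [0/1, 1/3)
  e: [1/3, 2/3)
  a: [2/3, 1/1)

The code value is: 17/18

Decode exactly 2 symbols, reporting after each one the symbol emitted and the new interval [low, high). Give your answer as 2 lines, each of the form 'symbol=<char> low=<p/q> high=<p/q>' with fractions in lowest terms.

Answer: symbol=a low=2/3 high=1/1
symbol=a low=8/9 high=1/1

Derivation:
Step 1: interval [0/1, 1/1), width = 1/1 - 0/1 = 1/1
  'f': [0/1 + 1/1*0/1, 0/1 + 1/1*1/3) = [0/1, 1/3)
  'e': [0/1 + 1/1*1/3, 0/1 + 1/1*2/3) = [1/3, 2/3)
  'a': [0/1 + 1/1*2/3, 0/1 + 1/1*1/1) = [2/3, 1/1) <- contains code 17/18
  emit 'a', narrow to [2/3, 1/1)
Step 2: interval [2/3, 1/1), width = 1/1 - 2/3 = 1/3
  'f': [2/3 + 1/3*0/1, 2/3 + 1/3*1/3) = [2/3, 7/9)
  'e': [2/3 + 1/3*1/3, 2/3 + 1/3*2/3) = [7/9, 8/9)
  'a': [2/3 + 1/3*2/3, 2/3 + 1/3*1/1) = [8/9, 1/1) <- contains code 17/18
  emit 'a', narrow to [8/9, 1/1)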